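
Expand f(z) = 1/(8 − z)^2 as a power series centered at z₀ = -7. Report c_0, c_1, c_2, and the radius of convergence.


Let w = z − z₀, so z = z₀ + w.
Then 8 − z = 8 − (z₀ + w) = (8 − z₀) − w = 15 − w.
f(z) = 1/(15 − w)^2 = (1/(15)^2) · (1 − w/(15))^{−2}.
By the binomial series (1−u)^{−2} = Σ_{n≥0} C(n+1, 1) u^n for |u|<1, with u = w/(15):
  c_n = C(n+1, 1) / (15)^(n+2).
  c_0 = 1/(15)^2 = 1/225.
  c_1 = 2/(15)^3 = 2/3375.
  c_2 = 3/(15)^4 = 1/16875.
The series is valid for |w/d| < 1, i.e. |z − z₀| < |d|.
Radius of convergence: R = |8 − z₀| = |15| = 15 (distance from z₀ to the singularity z = 8).

c_0 = 1/225, c_1 = 2/3375, c_2 = 1/16875; R = 15.


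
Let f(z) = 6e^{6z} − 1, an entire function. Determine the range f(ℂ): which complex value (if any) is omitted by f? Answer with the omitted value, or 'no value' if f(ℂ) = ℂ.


Little Picard bounds the complement of f(ℂ) to at most one point.
e^{6z} is never zero on ℂ, so 6·e^{6z} takes every value in ℂ ∖ {0}. Adding -1 shifts the range to ℂ ∖ {-1}. Thus f omits exactly the value -1.

Omitted value: -1.


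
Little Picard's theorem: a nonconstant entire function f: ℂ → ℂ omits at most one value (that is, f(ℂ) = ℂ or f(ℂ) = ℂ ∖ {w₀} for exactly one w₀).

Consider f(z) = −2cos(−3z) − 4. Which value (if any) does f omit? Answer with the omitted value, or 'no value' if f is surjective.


Little Picard bounds the complement of f(ℂ) to at most one point.
cos is entire and surjective onto ℂ: for every w ∈ ℂ, cos(ζ) = w has a solution ζ ∈ ℂ (e.g., via the complex inverse arccos). With ζ = −3z this gives z = ζ/(-3). Then -2·cos(−3z) takes every value in -2·ℂ = ℂ, and adding -4 is a bijection of ℂ. So f is surjective and omits no value. (Note: only on the real line is cos bounded by [−1, 1].)

Omitted value: no value.


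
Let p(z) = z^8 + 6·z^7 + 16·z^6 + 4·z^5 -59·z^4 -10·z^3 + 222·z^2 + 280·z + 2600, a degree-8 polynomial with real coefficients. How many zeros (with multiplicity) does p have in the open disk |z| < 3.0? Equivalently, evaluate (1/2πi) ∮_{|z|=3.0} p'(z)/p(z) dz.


The zeros of p are: (-3 + 1i), (-3 - 1i), (0 + 2i), (0 - 2i), (-2 + 3i), (-2 - 3i), (2 + 1i), (2 - 1i).
Their magnitudes are: 3.162, 3.162, 2, 2, 3.606, 3.606, 2.236, 2.236.
Zeros with |z| < R = 3.0: (0 + 2i), (0 - 2i), (2 + 1i), (2 - 1i).
Count = 4.
By the argument principle, (1/2πi) ∮_{|z|=R} p'(z)/p(z) dz equals exactly this count.

Number of zeros inside |z| < 3.0: 4.


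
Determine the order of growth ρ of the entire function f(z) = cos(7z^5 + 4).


Write cos(w) = (e^{iw} ± e^{−iw})/(2 or 2i), so |cos(w)| ≤ e^{|w|}. With w = 7z^5 + 4, |w| ≤ 7r^5 + 4 on |z|=r, giving M(r) ≤ e^{7r^5 + 4} and ρ ≤ 5. For the lower bound, choose z on |z|=r with 7z^5 purely imaginary of modulus 7r^5; then |cos(7z^5 + 4)| grows like e^{7r^5}/2, so ρ ≥ 5. Hence ρ = 5.
Therefore ρ = 5.

Order ρ = 5.


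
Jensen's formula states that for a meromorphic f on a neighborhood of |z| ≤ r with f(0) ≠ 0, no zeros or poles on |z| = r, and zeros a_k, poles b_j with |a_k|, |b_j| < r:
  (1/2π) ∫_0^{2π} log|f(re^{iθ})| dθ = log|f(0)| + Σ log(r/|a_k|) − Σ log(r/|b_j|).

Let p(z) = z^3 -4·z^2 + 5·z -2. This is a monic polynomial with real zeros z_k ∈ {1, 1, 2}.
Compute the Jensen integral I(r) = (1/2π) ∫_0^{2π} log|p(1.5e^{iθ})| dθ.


Zeros: 1, 1, 2; r = 1.5.
Inside |z| < r: 1, 1. Outside (|z| ≥ r): 2.
p(0) = -2, so log|p(0)| = log(2) = 0.6931.
Apply Jensen: I(r) = log|p(0)| + Σ_k log(r/|z_k|), summed over zeros inside |z| < r.
  log(r/|z_k|) for z_k = 1: log(1.5/1) = 0.4055
  log(r/|z_k|) for z_k = 1: log(1.5/1) = 0.4055
  Outside zeros (2) contribute nothing to the Jensen sum.
Sum over inside zeros: 0.8109.
I(r) = log|p(0)| + (inside sum) = 0.6931 + 0.8109 = 1.5041.
Note: since some zeros are outside |z| ≤ r, the simplified n·log(r) form does NOT apply — only the inside zeros contribute.

I(r) ≈ 1.5041.


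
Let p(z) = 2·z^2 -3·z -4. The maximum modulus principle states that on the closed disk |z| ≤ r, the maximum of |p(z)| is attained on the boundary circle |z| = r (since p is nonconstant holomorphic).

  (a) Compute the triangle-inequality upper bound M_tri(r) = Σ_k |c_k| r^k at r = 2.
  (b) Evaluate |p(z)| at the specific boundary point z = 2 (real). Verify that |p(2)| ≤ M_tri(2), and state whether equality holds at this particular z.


Coefficients: c_0 = -4, c_1 = -3, c_2 = 2. Radius r = 2.
Part (a). Triangle bound: M_tri(r) = Σ_k |c_k| r^k
  = |-4|·2^0 + |-3|·2^1 + |2|·2^2
  = 4 + 6 + 8 = 18.
This bounds M(r) := max_{|z|=r} |p(z)| from above; equality holds iff all terms c_k z^k can be made to align in phase at a single z on |z|=r.
Part (b). At z = 2 (real, on the circle |z| = r):
  p(2) = (-4)·2^0 + (-3)·2^1 + (2)·2^2 = -2.
  |p(2)| = 2.
Check: |p(2)| = 2 ≤ 18 = M_tri(2). ✓ Equality does not hold at z = 2 (the coefficients have mixed signs, so the terms do not all align in phase there).

M_tri(2) = 18; |p(2)| = 2; equality at z=2: no.


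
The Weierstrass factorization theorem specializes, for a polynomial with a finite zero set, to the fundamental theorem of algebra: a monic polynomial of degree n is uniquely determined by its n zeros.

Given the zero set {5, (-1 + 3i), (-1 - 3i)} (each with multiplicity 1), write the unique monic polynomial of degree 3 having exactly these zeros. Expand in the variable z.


The polynomial is p(z) = ∏_{α ∈ S} (z − α), where S = {5, (-1 + 3i), (-1 - 3i)}.
Expanding the product yields: p(z) = z^3 -3·z^2 -50.
Note conjugate pairs combine to real quadratics: (z − (-1+3i))(z − (-1−3i)) = z² + 2z + 10.
The resulting polynomial has degree 3 and real coefficients as required.

p(z) = z^3 -3·z^2 -50.


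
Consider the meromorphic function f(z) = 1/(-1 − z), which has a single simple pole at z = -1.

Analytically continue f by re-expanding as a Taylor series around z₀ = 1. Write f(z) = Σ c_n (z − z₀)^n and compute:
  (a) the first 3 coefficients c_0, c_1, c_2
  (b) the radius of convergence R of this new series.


Let w = z − z₀, so z = z₀ + w.
Then -1 − z = -1 − (z₀ + w) = (-1 − z₀) − w = -2 − w.
f(z) = 1/(-2 − w) = (1/(-2)) · 1/(1 − w/(-2)) = Σ_{n≥0} w^n / (-2)^(n+1).
So c_n = 1/(-2)^(n+1):
  c_0 = 1/(-2)^1 = -1/2.
  c_1 = 1/(-2)^2 = 1/4.
  c_2 = 1/(-2)^3 = -1/8.
The series is valid for |w/d| < 1, i.e. |z − z₀| < |d|.
Radius of convergence: R = |-1 − z₀| = |-2| = 2 (distance from z₀ to the singularity z = -1).

c_0 = -1/2, c_1 = 1/4, c_2 = -1/8; R = 2.


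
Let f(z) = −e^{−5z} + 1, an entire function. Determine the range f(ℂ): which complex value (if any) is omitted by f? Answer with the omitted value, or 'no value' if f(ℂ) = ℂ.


Little Picard bounds the complement of f(ℂ) to at most one point.
e^{−5z} is never zero on ℂ, so -1·e^{−5z} takes every value in ℂ ∖ {0}. Adding 1 shifts the range to ℂ ∖ {1}. Thus f omits exactly the value 1.

Omitted value: 1.


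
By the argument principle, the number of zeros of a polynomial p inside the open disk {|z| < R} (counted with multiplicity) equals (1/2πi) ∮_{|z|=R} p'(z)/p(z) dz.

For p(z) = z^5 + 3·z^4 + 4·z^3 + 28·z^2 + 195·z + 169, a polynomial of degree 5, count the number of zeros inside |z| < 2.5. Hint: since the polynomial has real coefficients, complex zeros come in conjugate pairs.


The zeros of p are: (2 + 3i), (2 - 3i), -1, (-3 + 2i), (-3 - 2i).
Their magnitudes are: 3.606, 3.606, 1, 3.606, 3.606.
Zeros with |z| < R = 2.5: -1.
Count = 1.
By the argument principle, (1/2πi) ∮_{|z|=R} p'(z)/p(z) dz equals exactly this count.

Number of zeros inside |z| < 2.5: 1.


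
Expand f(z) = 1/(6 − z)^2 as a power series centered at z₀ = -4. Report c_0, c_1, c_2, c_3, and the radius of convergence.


Let w = z − z₀, so z = z₀ + w.
Then 6 − z = 6 − (z₀ + w) = (6 − z₀) − w = 10 − w.
f(z) = 1/(10 − w)^2 = (1/(10)^2) · (1 − w/(10))^{−2}.
By the binomial series (1−u)^{−2} = Σ_{n≥0} C(n+1, 1) u^n for |u|<1, with u = w/(10):
  c_n = C(n+1, 1) / (10)^(n+2).
  c_0 = 1/(10)^2 = 1/100.
  c_1 = 2/(10)^3 = 1/500.
  c_2 = 3/(10)^4 = 3/10000.
  c_3 = 4/(10)^5 = 1/25000.
The series is valid for |w/d| < 1, i.e. |z − z₀| < |d|.
Radius of convergence: R = |6 − z₀| = |10| = 10 (distance from z₀ to the singularity z = 6).

c_0 = 1/100, c_1 = 1/500, c_2 = 3/10000, c_3 = 1/25000; R = 10.


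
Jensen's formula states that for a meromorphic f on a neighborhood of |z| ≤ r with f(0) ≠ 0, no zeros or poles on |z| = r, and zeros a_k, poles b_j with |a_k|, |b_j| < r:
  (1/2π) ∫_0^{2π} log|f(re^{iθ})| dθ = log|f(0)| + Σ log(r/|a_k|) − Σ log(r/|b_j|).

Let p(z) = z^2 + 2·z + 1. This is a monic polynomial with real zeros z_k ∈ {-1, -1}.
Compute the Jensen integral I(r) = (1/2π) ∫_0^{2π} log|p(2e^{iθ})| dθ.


Zeros: -1, -1; r = 2.
Inside |z| < r: -1, -1. Outside (|z| ≥ r): ∅.
p(0) = 1, so log|p(0)| = log(1) = 0.0000.
Apply Jensen: I(r) = log|p(0)| + Σ_k log(r/|z_k|), summed over zeros inside |z| < r.
  log(r/|z_k|) for z_k = -1: log(2/1) = 0.6931
  log(r/|z_k|) for z_k = -1: log(2/1) = 0.6931
Sum over inside zeros: 1.3863.
I(r) = log|p(0)| + (inside sum) = 0.0000 + 1.3863 = 1.3863.
Closed form (all zeros inside, monic): I(r) = n·log(r) = 2·log(2) = 1.3863. ✓

I(r) ≈ 1.3863.


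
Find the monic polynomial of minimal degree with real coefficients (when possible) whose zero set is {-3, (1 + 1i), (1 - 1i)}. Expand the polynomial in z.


The polynomial is p(z) = ∏_{α ∈ S} (z − α), where S = {-3, (1 + 1i), (1 - 1i)}.
Expanding the product yields: p(z) = z^3 + z^2 -4·z + 6.
Note conjugate pairs combine to real quadratics: (z − (1+1i))(z − (1−1i)) = z² − 2z + 2.
The resulting polynomial has degree 3 and real coefficients as required.

p(z) = z^3 + z^2 -4·z + 6.


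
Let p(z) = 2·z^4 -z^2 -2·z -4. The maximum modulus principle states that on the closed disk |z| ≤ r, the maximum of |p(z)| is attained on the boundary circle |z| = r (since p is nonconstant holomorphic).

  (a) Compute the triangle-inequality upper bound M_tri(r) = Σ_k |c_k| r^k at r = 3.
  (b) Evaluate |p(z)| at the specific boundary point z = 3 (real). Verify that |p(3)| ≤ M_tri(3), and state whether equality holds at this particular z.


Coefficients: c_0 = -4, c_1 = -2, c_2 = -1, c_3 = 0, c_4 = 2. Radius r = 3.
Part (a). Triangle bound: M_tri(r) = Σ_k |c_k| r^k
  = |-4|·3^0 + |-2|·3^1 + |-1|·3^2 + |0|·3^3 + |2|·3^4
  = 4 + 6 + 9 + 0 + 162 = 181.
This bounds M(r) := max_{|z|=r} |p(z)| from above; equality holds iff all terms c_k z^k can be made to align in phase at a single z on |z|=r.
Part (b). At z = 3 (real, on the circle |z| = r):
  p(3) = (-4)·3^0 + (-2)·3^1 + (-1)·3^2 + (0)·3^3 + (2)·3^4 = 143.
  |p(3)| = 143.
Check: |p(3)| = 143 ≤ 181 = M_tri(3). ✓ Equality does not hold at z = 3 (the coefficients have mixed signs, so the terms do not all align in phase there).

M_tri(3) = 181; |p(3)| = 143; equality at z=3: no.


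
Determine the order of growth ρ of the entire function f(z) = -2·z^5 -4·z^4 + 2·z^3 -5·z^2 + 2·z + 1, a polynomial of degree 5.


|f(z)| ≤ Σ|c_k|·r^k = O(r^5) as r → ∞. Polynomial growth is O(e^{r^ε}) for every ε > 0 (since r^5/e^{r^ε} → 0), so ρ ≤ ε for all ε > 0, i.e. ρ = 0. Every nonconstant polynomial has order 0.
Therefore ρ = 0.

Order ρ = 0.


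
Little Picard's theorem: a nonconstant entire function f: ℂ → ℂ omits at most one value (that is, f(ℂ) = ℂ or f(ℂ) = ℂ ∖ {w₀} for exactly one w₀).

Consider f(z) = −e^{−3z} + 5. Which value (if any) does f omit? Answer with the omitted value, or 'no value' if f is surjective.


Little Picard bounds the complement of f(ℂ) to at most one point.
e^{−3z} is never zero on ℂ, so -1·e^{−3z} takes every value in ℂ ∖ {0}. Adding 5 shifts the range to ℂ ∖ {5}. Thus f omits exactly the value 5.

Omitted value: 5.


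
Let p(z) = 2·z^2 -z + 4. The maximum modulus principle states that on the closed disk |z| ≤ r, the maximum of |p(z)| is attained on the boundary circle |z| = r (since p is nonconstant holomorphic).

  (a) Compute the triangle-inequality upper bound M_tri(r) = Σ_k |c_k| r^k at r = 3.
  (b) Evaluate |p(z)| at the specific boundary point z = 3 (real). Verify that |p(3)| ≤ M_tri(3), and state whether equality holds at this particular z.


Coefficients: c_0 = 4, c_1 = -1, c_2 = 2. Radius r = 3.
Part (a). Triangle bound: M_tri(r) = Σ_k |c_k| r^k
  = |4|·3^0 + |-1|·3^1 + |2|·3^2
  = 4 + 3 + 18 = 25.
This bounds M(r) := max_{|z|=r} |p(z)| from above; equality holds iff all terms c_k z^k can be made to align in phase at a single z on |z|=r.
Part (b). At z = 3 (real, on the circle |z| = r):
  p(3) = (4)·3^0 + (-1)·3^1 + (2)·3^2 = 19.
  |p(3)| = 19.
Check: |p(3)| = 19 ≤ 25 = M_tri(3). ✓ Equality does not hold at z = 3 (the coefficients have mixed signs, so the terms do not all align in phase there).

M_tri(3) = 25; |p(3)| = 19; equality at z=3: no.


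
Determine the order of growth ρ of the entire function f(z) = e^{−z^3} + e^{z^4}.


Each summand is entire of order 3 and 4 respectively (as in the single-exponential case). The order of a sum is at most the max of the orders, so ρ ≤ 4. For the lower bound: on |z|=r choose arg z so that 1z^4 is real positive; then |e^{1z^4}| = e^{1r^4} while |e^{-1z^3}| ≤ e^{1r^3} = o(e^{1r^4}). So |f| ≥ e^{1r^4}(1 − o(1)) and ρ ≥ 4. Hence ρ = max(3, 4) = 4.
Therefore ρ = 4.

Order ρ = 4.


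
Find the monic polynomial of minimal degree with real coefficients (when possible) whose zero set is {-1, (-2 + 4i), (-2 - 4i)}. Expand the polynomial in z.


The polynomial is p(z) = ∏_{α ∈ S} (z − α), where S = {-1, (-2 + 4i), (-2 - 4i)}.
Expanding the product yields: p(z) = z^3 + 5·z^2 + 24·z + 20.
Note conjugate pairs combine to real quadratics: (z − (-2+4i))(z − (-2−4i)) = z² + 4z + 20.
The resulting polynomial has degree 3 and real coefficients as required.

p(z) = z^3 + 5·z^2 + 24·z + 20.


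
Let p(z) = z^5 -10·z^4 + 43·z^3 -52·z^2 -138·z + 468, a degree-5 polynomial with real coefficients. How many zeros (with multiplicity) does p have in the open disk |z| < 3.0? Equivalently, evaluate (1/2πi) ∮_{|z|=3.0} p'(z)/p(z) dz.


The zeros of p are: (3 + 3i), (3 - 3i), -2, (3 + 2i), (3 - 2i).
Their magnitudes are: 4.243, 4.243, 2, 3.606, 3.606.
Zeros with |z| < R = 3.0: -2.
Count = 1.
By the argument principle, (1/2πi) ∮_{|z|=R} p'(z)/p(z) dz equals exactly this count.

Number of zeros inside |z| < 3.0: 1.


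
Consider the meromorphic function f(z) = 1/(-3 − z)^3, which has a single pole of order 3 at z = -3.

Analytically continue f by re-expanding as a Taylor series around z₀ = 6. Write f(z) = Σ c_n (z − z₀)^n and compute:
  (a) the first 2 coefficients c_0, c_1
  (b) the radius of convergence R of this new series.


Let w = z − z₀, so z = z₀ + w.
Then -3 − z = -3 − (z₀ + w) = (-3 − z₀) − w = -9 − w.
f(z) = 1/(-9 − w)^3 = (1/(-9)^3) · (1 − w/(-9))^{−3}.
By the binomial series (1−u)^{−3} = Σ_{n≥0} C(n+2, 2) u^n for |u|<1, with u = w/(-9):
  c_n = C(n+2, 2) / (-9)^(n+3).
  c_0 = 1/(-9)^3 = -1/729.
  c_1 = 3/(-9)^4 = 1/2187.
The series is valid for |w/d| < 1, i.e. |z − z₀| < |d|.
Radius of convergence: R = |-3 − z₀| = |-9| = 9 (distance from z₀ to the singularity z = -3).

c_0 = -1/729, c_1 = 1/2187; R = 9.


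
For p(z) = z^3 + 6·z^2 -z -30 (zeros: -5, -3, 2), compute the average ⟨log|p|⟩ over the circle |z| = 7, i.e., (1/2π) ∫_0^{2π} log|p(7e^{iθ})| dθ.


Zeros: -5, -3, 2; r = 7.
Inside |z| < r: -5, -3, 2. Outside (|z| ≥ r): ∅.
p(0) = -30, so log|p(0)| = log(30) = 3.4012.
Apply Jensen: I(r) = log|p(0)| + Σ_k log(r/|z_k|), summed over zeros inside |z| < r.
  log(r/|z_k|) for z_k = -5: log(7/5) = 0.3365
  log(r/|z_k|) for z_k = -3: log(7/3) = 0.8473
  log(r/|z_k|) for z_k = 2: log(7/2) = 1.2528
Sum over inside zeros: 2.4365.
I(r) = log|p(0)| + (inside sum) = 3.4012 + 2.4365 = 5.8377.
Closed form (all zeros inside, monic): I(r) = n·log(r) = 3·log(7) = 5.8377. ✓

I(r) ≈ 5.8377.


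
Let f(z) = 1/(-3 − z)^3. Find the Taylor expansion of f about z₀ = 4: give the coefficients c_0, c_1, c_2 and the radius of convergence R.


Let w = z − z₀, so z = z₀ + w.
Then -3 − z = -3 − (z₀ + w) = (-3 − z₀) − w = -7 − w.
f(z) = 1/(-7 − w)^3 = (1/(-7)^3) · (1 − w/(-7))^{−3}.
By the binomial series (1−u)^{−3} = Σ_{n≥0} C(n+2, 2) u^n for |u|<1, with u = w/(-7):
  c_n = C(n+2, 2) / (-7)^(n+3).
  c_0 = 1/(-7)^3 = -1/343.
  c_1 = 3/(-7)^4 = 3/2401.
  c_2 = 6/(-7)^5 = -6/16807.
The series is valid for |w/d| < 1, i.e. |z − z₀| < |d|.
Radius of convergence: R = |-3 − z₀| = |-7| = 7 (distance from z₀ to the singularity z = -3).

c_0 = -1/343, c_1 = 3/2401, c_2 = -6/16807; R = 7.


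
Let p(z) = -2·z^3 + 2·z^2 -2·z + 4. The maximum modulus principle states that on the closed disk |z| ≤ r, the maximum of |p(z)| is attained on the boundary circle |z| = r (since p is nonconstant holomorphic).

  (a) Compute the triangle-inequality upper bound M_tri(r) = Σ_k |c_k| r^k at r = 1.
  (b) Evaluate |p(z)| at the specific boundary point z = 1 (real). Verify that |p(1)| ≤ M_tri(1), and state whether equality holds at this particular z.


Coefficients: c_0 = 4, c_1 = -2, c_2 = 2, c_3 = -2. Radius r = 1.
Part (a). Triangle bound: M_tri(r) = Σ_k |c_k| r^k
  = |4|·1^0 + |-2|·1^1 + |2|·1^2 + |-2|·1^3
  = 4 + 2 + 2 + 2 = 10.
This bounds M(r) := max_{|z|=r} |p(z)| from above; equality holds iff all terms c_k z^k can be made to align in phase at a single z on |z|=r.
Part (b). At z = 1 (real, on the circle |z| = r):
  p(1) = (4)·1^0 + (-2)·1^1 + (2)·1^2 + (-2)·1^3 = 2.
  |p(1)| = 2.
Check: |p(1)| = 2 ≤ 10 = M_tri(1). ✓ Equality does not hold at z = 1 (the coefficients have mixed signs, so the terms do not all align in phase there).

M_tri(1) = 10; |p(1)| = 2; equality at z=1: no.


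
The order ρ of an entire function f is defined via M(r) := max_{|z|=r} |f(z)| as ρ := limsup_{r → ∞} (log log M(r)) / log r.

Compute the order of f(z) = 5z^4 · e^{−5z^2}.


M(r) = max_{|z|=r} |5|·|z|^4·|e^{−5z^2}| = 5·r^4 · e^{5r^2} (the factors attain their maxima compatibly on |z|=r). Then log M(r) = log 5 + 4·log r + 5r^2, dominated by the last term, so log log M(r) ~ 2·log r. The polynomial factor 5z^4 contributes only a log r term and does not affect the order. ρ = 2.
Therefore ρ = 2.

Order ρ = 2.


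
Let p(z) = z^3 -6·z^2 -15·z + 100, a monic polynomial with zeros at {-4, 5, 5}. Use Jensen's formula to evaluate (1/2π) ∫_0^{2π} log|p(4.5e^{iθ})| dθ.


Zeros: -4, 5, 5; r = 4.5.
Inside |z| < r: -4. Outside (|z| ≥ r): 5, 5.
p(0) = 100, so log|p(0)| = log(100) = 4.6052.
Apply Jensen: I(r) = log|p(0)| + Σ_k log(r/|z_k|), summed over zeros inside |z| < r.
  log(r/|z_k|) for z_k = -4: log(4.5/4) = 0.1178
  Outside zeros (5, 5) contribute nothing to the Jensen sum.
Sum over inside zeros: 0.1178.
I(r) = log|p(0)| + (inside sum) = 4.6052 + 0.1178 = 4.7230.
Note: since some zeros are outside |z| ≤ r, the simplified n·log(r) form does NOT apply — only the inside zeros contribute.

I(r) ≈ 4.7230.


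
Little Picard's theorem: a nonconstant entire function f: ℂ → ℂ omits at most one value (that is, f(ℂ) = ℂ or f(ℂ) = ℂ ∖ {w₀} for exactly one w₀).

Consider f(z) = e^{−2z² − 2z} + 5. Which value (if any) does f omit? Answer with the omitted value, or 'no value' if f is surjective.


Little Picard bounds the complement of f(ℂ) to at most one point.
The exponent g(z) = −2z² − 2z is a nonconstant polynomial, hence surjective onto ℂ. So e^{g(z)} takes every value in {e^w : w ∈ ℂ} = ℂ ∖ {0}. Adding 5 shifts the range to ℂ ∖ {5}. f omits exactly 5.

Omitted value: 5.


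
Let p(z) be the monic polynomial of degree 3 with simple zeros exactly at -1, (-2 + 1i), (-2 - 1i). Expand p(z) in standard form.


The polynomial is p(z) = ∏_{α ∈ S} (z − α), where S = {-1, (-2 + 1i), (-2 - 1i)}.
Expanding the product yields: p(z) = z^3 + 5·z^2 + 9·z + 5.
Note conjugate pairs combine to real quadratics: (z − (-2+1i))(z − (-2−1i)) = z² + 4z + 5.
The resulting polynomial has degree 3 and real coefficients as required.

p(z) = z^3 + 5·z^2 + 9·z + 5.


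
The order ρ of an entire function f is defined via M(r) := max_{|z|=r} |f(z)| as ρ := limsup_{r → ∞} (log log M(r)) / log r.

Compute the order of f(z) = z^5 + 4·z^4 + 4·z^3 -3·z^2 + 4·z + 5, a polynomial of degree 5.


|f(z)| ≤ Σ|c_k|·r^k = O(r^5) as r → ∞. Polynomial growth is O(e^{r^ε}) for every ε > 0 (since r^5/e^{r^ε} → 0), so ρ ≤ ε for all ε > 0, i.e. ρ = 0. Every nonconstant polynomial has order 0.
Therefore ρ = 0.

Order ρ = 0.


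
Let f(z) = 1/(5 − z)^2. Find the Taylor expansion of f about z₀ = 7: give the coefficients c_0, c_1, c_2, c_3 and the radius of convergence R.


Let w = z − z₀, so z = z₀ + w.
Then 5 − z = 5 − (z₀ + w) = (5 − z₀) − w = -2 − w.
f(z) = 1/(-2 − w)^2 = (1/(-2)^2) · (1 − w/(-2))^{−2}.
By the binomial series (1−u)^{−2} = Σ_{n≥0} C(n+1, 1) u^n for |u|<1, with u = w/(-2):
  c_n = C(n+1, 1) / (-2)^(n+2).
  c_0 = 1/(-2)^2 = 1/4.
  c_1 = 2/(-2)^3 = -1/4.
  c_2 = 3/(-2)^4 = 3/16.
  c_3 = 4/(-2)^5 = -1/8.
The series is valid for |w/d| < 1, i.e. |z − z₀| < |d|.
Radius of convergence: R = |5 − z₀| = |-2| = 2 (distance from z₀ to the singularity z = 5).

c_0 = 1/4, c_1 = -1/4, c_2 = 3/16, c_3 = -1/8; R = 2.


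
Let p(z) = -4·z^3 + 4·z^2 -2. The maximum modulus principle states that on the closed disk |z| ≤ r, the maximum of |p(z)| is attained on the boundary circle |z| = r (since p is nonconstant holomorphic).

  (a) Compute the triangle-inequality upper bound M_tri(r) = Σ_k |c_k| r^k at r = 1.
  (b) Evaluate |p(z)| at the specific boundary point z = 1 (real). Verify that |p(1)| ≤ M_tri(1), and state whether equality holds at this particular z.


Coefficients: c_0 = -2, c_1 = 0, c_2 = 4, c_3 = -4. Radius r = 1.
Part (a). Triangle bound: M_tri(r) = Σ_k |c_k| r^k
  = |-2|·1^0 + |0|·1^1 + |4|·1^2 + |-4|·1^3
  = 2 + 0 + 4 + 4 = 10.
This bounds M(r) := max_{|z|=r} |p(z)| from above; equality holds iff all terms c_k z^k can be made to align in phase at a single z on |z|=r.
Part (b). At z = 1 (real, on the circle |z| = r):
  p(1) = (-2)·1^0 + (0)·1^1 + (4)·1^2 + (-4)·1^3 = -2.
  |p(1)| = 2.
Check: |p(1)| = 2 ≤ 10 = M_tri(1). ✓ Equality does not hold at z = 1 (the coefficients have mixed signs, so the terms do not all align in phase there).

M_tri(1) = 10; |p(1)| = 2; equality at z=1: no.


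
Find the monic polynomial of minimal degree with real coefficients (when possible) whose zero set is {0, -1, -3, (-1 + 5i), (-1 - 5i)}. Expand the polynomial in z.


The polynomial is p(z) = ∏_{α ∈ S} (z − α), where S = {0, -1, -3, (-1 + 5i), (-1 - 5i)}.
Expanding the product yields: p(z) = z^5 + 6·z^4 + 37·z^3 + 110·z^2 + 78·z.
Note conjugate pairs combine to real quadratics: (z − (-1+5i))(z − (-1−5i)) = z² + 2z + 26.
The resulting polynomial has degree 5 and real coefficients as required.

p(z) = z^5 + 6·z^4 + 37·z^3 + 110·z^2 + 78·z.


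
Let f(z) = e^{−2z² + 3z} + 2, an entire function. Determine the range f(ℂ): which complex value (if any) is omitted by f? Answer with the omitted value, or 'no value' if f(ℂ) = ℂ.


Little Picard bounds the complement of f(ℂ) to at most one point.
The exponent g(z) = −2z² + 3z is a nonconstant polynomial, hence surjective onto ℂ. So e^{g(z)} takes every value in {e^w : w ∈ ℂ} = ℂ ∖ {0}. Adding 2 shifts the range to ℂ ∖ {2}. f omits exactly 2.

Omitted value: 2.


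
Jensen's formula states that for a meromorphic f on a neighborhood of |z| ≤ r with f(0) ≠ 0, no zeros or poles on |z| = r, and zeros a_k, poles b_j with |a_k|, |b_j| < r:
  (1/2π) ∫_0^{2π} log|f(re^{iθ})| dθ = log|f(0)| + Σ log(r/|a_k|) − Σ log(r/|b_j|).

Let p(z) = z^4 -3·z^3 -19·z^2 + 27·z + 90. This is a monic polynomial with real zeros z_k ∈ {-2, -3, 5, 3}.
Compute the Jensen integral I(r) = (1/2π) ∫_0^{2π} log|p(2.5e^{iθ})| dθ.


Zeros: -3, -2, 3, 5; r = 2.5.
Inside |z| < r: -2. Outside (|z| ≥ r): -3, 3, 5.
p(0) = 90, so log|p(0)| = log(90) = 4.4998.
Apply Jensen: I(r) = log|p(0)| + Σ_k log(r/|z_k|), summed over zeros inside |z| < r.
  log(r/|z_k|) for z_k = -2: log(2.5/2) = 0.2231
  Outside zeros (-3, 3, 5) contribute nothing to the Jensen sum.
Sum over inside zeros: 0.2231.
I(r) = log|p(0)| + (inside sum) = 4.4998 + 0.2231 = 4.7230.
Note: since some zeros are outside |z| ≤ r, the simplified n·log(r) form does NOT apply — only the inside zeros contribute.

I(r) ≈ 4.7230.


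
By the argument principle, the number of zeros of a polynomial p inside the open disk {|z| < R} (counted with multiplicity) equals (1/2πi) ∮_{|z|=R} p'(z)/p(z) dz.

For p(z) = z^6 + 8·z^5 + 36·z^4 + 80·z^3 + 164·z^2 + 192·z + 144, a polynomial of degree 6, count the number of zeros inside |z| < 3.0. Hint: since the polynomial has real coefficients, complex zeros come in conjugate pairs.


The zeros of p are: (-3 + 3i), (-3 - 3i), (0 + 2i), (0 - 2i), (-1 + 1i), (-1 - 1i).
Their magnitudes are: 4.243, 4.243, 2, 2, 1.414, 1.414.
Zeros with |z| < R = 3.0: (0 + 2i), (0 - 2i), (-1 + 1i), (-1 - 1i).
Count = 4.
By the argument principle, (1/2πi) ∮_{|z|=R} p'(z)/p(z) dz equals exactly this count.

Number of zeros inside |z| < 3.0: 4.


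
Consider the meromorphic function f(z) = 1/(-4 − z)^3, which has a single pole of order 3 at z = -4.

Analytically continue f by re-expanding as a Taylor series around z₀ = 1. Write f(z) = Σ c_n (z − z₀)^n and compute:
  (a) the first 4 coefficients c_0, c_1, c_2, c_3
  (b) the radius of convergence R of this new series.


Let w = z − z₀, so z = z₀ + w.
Then -4 − z = -4 − (z₀ + w) = (-4 − z₀) − w = -5 − w.
f(z) = 1/(-5 − w)^3 = (1/(-5)^3) · (1 − w/(-5))^{−3}.
By the binomial series (1−u)^{−3} = Σ_{n≥0} C(n+2, 2) u^n for |u|<1, with u = w/(-5):
  c_n = C(n+2, 2) / (-5)^(n+3).
  c_0 = 1/(-5)^3 = -1/125.
  c_1 = 3/(-5)^4 = 3/625.
  c_2 = 6/(-5)^5 = -6/3125.
  c_3 = 10/(-5)^6 = 2/3125.
The series is valid for |w/d| < 1, i.e. |z − z₀| < |d|.
Radius of convergence: R = |-4 − z₀| = |-5| = 5 (distance from z₀ to the singularity z = -4).

c_0 = -1/125, c_1 = 3/625, c_2 = -6/3125, c_3 = 2/3125; R = 5.


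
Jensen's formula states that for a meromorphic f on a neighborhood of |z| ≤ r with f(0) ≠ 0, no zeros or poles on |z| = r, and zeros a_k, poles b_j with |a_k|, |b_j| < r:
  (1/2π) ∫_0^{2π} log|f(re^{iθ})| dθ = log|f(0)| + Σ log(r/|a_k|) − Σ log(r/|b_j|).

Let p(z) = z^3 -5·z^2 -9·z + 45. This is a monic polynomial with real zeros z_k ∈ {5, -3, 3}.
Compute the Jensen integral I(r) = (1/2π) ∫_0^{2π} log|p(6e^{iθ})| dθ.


Zeros: -3, 3, 5; r = 6.
Inside |z| < r: -3, 3, 5. Outside (|z| ≥ r): ∅.
p(0) = 45, so log|p(0)| = log(45) = 3.8067.
Apply Jensen: I(r) = log|p(0)| + Σ_k log(r/|z_k|), summed over zeros inside |z| < r.
  log(r/|z_k|) for z_k = 5: log(6/5) = 0.1823
  log(r/|z_k|) for z_k = -3: log(6/3) = 0.6931
  log(r/|z_k|) for z_k = 3: log(6/3) = 0.6931
Sum over inside zeros: 1.5686.
I(r) = log|p(0)| + (inside sum) = 3.8067 + 1.5686 = 5.3753.
Closed form (all zeros inside, monic): I(r) = n·log(r) = 3·log(6) = 5.3753. ✓

I(r) ≈ 5.3753.


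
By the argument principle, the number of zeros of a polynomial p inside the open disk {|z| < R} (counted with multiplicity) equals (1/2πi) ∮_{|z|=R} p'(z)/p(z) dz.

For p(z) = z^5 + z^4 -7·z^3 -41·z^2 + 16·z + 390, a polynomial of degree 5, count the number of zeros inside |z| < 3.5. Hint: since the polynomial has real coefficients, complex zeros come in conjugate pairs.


The zeros of p are: -3, (-2 + 3i), (-2 - 3i), (3 + 1i), (3 - 1i).
Their magnitudes are: 3, 3.606, 3.606, 3.162, 3.162.
Zeros with |z| < R = 3.5: -3, (3 + 1i), (3 - 1i).
Count = 3.
By the argument principle, (1/2πi) ∮_{|z|=R} p'(z)/p(z) dz equals exactly this count.

Number of zeros inside |z| < 3.5: 3.


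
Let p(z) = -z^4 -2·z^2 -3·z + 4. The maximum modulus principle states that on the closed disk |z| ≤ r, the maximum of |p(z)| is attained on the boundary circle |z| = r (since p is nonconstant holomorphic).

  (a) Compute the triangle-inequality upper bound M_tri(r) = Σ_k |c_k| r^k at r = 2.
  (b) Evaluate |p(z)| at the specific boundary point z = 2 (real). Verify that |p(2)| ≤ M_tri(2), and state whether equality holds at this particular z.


Coefficients: c_0 = 4, c_1 = -3, c_2 = -2, c_3 = 0, c_4 = -1. Radius r = 2.
Part (a). Triangle bound: M_tri(r) = Σ_k |c_k| r^k
  = |4|·2^0 + |-3|·2^1 + |-2|·2^2 + |0|·2^3 + |-1|·2^4
  = 4 + 6 + 8 + 0 + 16 = 34.
This bounds M(r) := max_{|z|=r} |p(z)| from above; equality holds iff all terms c_k z^k can be made to align in phase at a single z on |z|=r.
Part (b). At z = 2 (real, on the circle |z| = r):
  p(2) = (4)·2^0 + (-3)·2^1 + (-2)·2^2 + (0)·2^3 + (-1)·2^4 = -26.
  |p(2)| = 26.
Check: |p(2)| = 26 ≤ 34 = M_tri(2). ✓ Equality does not hold at z = 2 (the coefficients have mixed signs, so the terms do not all align in phase there).

M_tri(2) = 34; |p(2)| = 26; equality at z=2: no.


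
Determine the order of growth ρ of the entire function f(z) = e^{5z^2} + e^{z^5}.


Each summand is entire of order 2 and 5 respectively (as in the single-exponential case). The order of a sum is at most the max of the orders, so ρ ≤ 5. For the lower bound: on |z|=r choose arg z so that 1z^5 is real positive; then |e^{1z^5}| = e^{1r^5} while |e^{5z^2}| ≤ e^{5r^2} = o(e^{1r^5}). So |f| ≥ e^{1r^5}(1 − o(1)) and ρ ≥ 5. Hence ρ = max(2, 5) = 5.
Therefore ρ = 5.

Order ρ = 5.


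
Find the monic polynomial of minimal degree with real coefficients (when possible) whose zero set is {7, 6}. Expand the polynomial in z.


The polynomial is p(z) = ∏_{α ∈ S} (z − α), where S = {7, 6}.
Expanding the product yields: p(z) = z^2 -13·z + 42.
The resulting polynomial has degree 2 and real coefficients as required.

p(z) = z^2 -13·z + 42.


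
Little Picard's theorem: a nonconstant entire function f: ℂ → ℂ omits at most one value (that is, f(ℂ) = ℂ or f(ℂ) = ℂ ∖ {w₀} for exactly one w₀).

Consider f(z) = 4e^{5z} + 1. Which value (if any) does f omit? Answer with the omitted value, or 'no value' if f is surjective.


Little Picard bounds the complement of f(ℂ) to at most one point.
e^{5z} is never zero on ℂ, so 4·e^{5z} takes every value in ℂ ∖ {0}. Adding 1 shifts the range to ℂ ∖ {1}. Thus f omits exactly the value 1.

Omitted value: 1.


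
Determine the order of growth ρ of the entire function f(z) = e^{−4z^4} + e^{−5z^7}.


Each summand is entire of order 4 and 7 respectively (as in the single-exponential case). The order of a sum is at most the max of the orders, so ρ ≤ 7. For the lower bound: on |z|=r choose arg z so that -5z^7 is real positive; then |e^{-5z^7}| = e^{5r^7} while |e^{-4z^4}| ≤ e^{4r^4} = o(e^{5r^7}). So |f| ≥ e^{5r^7}(1 − o(1)) and ρ ≥ 7. Hence ρ = max(4, 7) = 7.
Therefore ρ = 7.

Order ρ = 7.


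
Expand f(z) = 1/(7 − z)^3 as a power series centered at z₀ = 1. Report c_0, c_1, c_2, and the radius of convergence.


Let w = z − z₀, so z = z₀ + w.
Then 7 − z = 7 − (z₀ + w) = (7 − z₀) − w = 6 − w.
f(z) = 1/(6 − w)^3 = (1/(6)^3) · (1 − w/(6))^{−3}.
By the binomial series (1−u)^{−3} = Σ_{n≥0} C(n+2, 2) u^n for |u|<1, with u = w/(6):
  c_n = C(n+2, 2) / (6)^(n+3).
  c_0 = 1/(6)^3 = 1/216.
  c_1 = 3/(6)^4 = 1/432.
  c_2 = 6/(6)^5 = 1/1296.
The series is valid for |w/d| < 1, i.e. |z − z₀| < |d|.
Radius of convergence: R = |7 − z₀| = |6| = 6 (distance from z₀ to the singularity z = 7).

c_0 = 1/216, c_1 = 1/432, c_2 = 1/1296; R = 6.


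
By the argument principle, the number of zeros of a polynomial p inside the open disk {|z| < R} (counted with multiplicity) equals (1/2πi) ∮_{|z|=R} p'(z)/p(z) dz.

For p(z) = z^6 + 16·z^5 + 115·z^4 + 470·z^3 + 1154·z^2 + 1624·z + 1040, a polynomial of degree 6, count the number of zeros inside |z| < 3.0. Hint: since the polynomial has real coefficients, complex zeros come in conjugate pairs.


The zeros of p are: (-2 + 2i), (-2 - 2i), (-3 + 1i), (-3 - 1i), (-3 + 2i), (-3 - 2i).
Their magnitudes are: 2.828, 2.828, 3.162, 3.162, 3.606, 3.606.
Zeros with |z| < R = 3.0: (-2 + 2i), (-2 - 2i).
Count = 2.
By the argument principle, (1/2πi) ∮_{|z|=R} p'(z)/p(z) dz equals exactly this count.

Number of zeros inside |z| < 3.0: 2.


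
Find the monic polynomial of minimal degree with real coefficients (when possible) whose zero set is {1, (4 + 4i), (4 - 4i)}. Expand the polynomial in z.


The polynomial is p(z) = ∏_{α ∈ S} (z − α), where S = {1, (4 + 4i), (4 - 4i)}.
Expanding the product yields: p(z) = z^3 -9·z^2 + 40·z -32.
Note conjugate pairs combine to real quadratics: (z − (4+4i))(z − (4−4i)) = z² − 8z + 32.
The resulting polynomial has degree 3 and real coefficients as required.

p(z) = z^3 -9·z^2 + 40·z -32.


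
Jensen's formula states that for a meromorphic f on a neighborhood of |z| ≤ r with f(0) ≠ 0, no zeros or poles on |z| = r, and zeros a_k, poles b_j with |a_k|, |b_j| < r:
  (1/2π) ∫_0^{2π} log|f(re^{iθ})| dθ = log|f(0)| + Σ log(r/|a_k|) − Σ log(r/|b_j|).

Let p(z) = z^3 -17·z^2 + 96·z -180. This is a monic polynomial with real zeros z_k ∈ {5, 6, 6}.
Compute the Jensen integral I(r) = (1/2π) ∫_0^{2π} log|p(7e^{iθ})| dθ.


Zeros: 5, 6, 6; r = 7.
Inside |z| < r: 5, 6, 6. Outside (|z| ≥ r): ∅.
p(0) = -180, so log|p(0)| = log(180) = 5.1930.
Apply Jensen: I(r) = log|p(0)| + Σ_k log(r/|z_k|), summed over zeros inside |z| < r.
  log(r/|z_k|) for z_k = 5: log(7/5) = 0.3365
  log(r/|z_k|) for z_k = 6: log(7/6) = 0.1542
  log(r/|z_k|) for z_k = 6: log(7/6) = 0.1542
Sum over inside zeros: 0.6448.
I(r) = log|p(0)| + (inside sum) = 5.1930 + 0.6448 = 5.8377.
Closed form (all zeros inside, monic): I(r) = n·log(r) = 3·log(7) = 5.8377. ✓

I(r) ≈ 5.8377.


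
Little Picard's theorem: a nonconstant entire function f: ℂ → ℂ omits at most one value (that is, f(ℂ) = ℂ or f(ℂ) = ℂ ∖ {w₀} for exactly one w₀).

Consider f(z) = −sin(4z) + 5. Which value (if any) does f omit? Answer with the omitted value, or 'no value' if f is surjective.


Little Picard bounds the complement of f(ℂ) to at most one point.
sin is entire and surjective onto ℂ: for every w ∈ ℂ, sin(ζ) = w has a solution ζ ∈ ℂ (e.g., via the complex inverse arcsin). With ζ = 4z this gives z = ζ/(4). Then -1·sin(4z) takes every value in -1·ℂ = ℂ, and adding 5 is a bijection of ℂ. So f is surjective and omits no value. (Note: only on the real line is sin bounded by [−1, 1].)

Omitted value: no value.


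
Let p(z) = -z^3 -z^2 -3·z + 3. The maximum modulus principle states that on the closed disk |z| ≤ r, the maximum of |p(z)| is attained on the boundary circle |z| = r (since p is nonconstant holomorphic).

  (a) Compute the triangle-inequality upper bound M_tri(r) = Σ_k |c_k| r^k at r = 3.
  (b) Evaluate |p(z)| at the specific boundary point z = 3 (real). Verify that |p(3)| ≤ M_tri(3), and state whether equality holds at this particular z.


Coefficients: c_0 = 3, c_1 = -3, c_2 = -1, c_3 = -1. Radius r = 3.
Part (a). Triangle bound: M_tri(r) = Σ_k |c_k| r^k
  = |3|·3^0 + |-3|·3^1 + |-1|·3^2 + |-1|·3^3
  = 3 + 9 + 9 + 27 = 48.
This bounds M(r) := max_{|z|=r} |p(z)| from above; equality holds iff all terms c_k z^k can be made to align in phase at a single z on |z|=r.
Part (b). At z = 3 (real, on the circle |z| = r):
  p(3) = (3)·3^0 + (-3)·3^1 + (-1)·3^2 + (-1)·3^3 = -42.
  |p(3)| = 42.
Check: |p(3)| = 42 ≤ 48 = M_tri(3). ✓ Equality does not hold at z = 3 (the coefficients have mixed signs, so the terms do not all align in phase there).

M_tri(3) = 48; |p(3)| = 42; equality at z=3: no.


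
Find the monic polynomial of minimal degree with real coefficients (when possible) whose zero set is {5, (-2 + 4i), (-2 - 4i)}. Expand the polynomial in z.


The polynomial is p(z) = ∏_{α ∈ S} (z − α), where S = {5, (-2 + 4i), (-2 - 4i)}.
Expanding the product yields: p(z) = z^3 -z^2 -100.
Note conjugate pairs combine to real quadratics: (z − (-2+4i))(z − (-2−4i)) = z² + 4z + 20.
The resulting polynomial has degree 3 and real coefficients as required.

p(z) = z^3 -z^2 -100.


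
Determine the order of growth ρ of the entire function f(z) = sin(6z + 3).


sin(w) is a linear combination of e^{iw} and e^{−iw} (or e^w, e^{−w} in the hyperbolic case), so |sin(w)| ≤ e^{|w|}. With w = 6z + 3, |w| ≤ 6|z| + 3 = 6r + 3 on |z| = r, giving M(r) ≤ e^{6r + 3}, so ρ ≤ 1. On a suitable ray (z = it for sin/cos; z = t for sinh/cosh, t real → ∞), |sin(6z + 3)| grows like e^{6|t|}/2, so ρ ≥ 1. Hence ρ = 1.
Therefore ρ = 1.

Order ρ = 1.


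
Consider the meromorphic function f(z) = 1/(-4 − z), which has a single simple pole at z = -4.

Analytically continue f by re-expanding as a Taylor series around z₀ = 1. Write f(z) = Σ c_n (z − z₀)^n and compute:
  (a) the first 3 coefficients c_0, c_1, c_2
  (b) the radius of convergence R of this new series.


Let w = z − z₀, so z = z₀ + w.
Then -4 − z = -4 − (z₀ + w) = (-4 − z₀) − w = -5 − w.
f(z) = 1/(-5 − w) = (1/(-5)) · 1/(1 − w/(-5)) = Σ_{n≥0} w^n / (-5)^(n+1).
So c_n = 1/(-5)^(n+1):
  c_0 = 1/(-5)^1 = -1/5.
  c_1 = 1/(-5)^2 = 1/25.
  c_2 = 1/(-5)^3 = -1/125.
The series is valid for |w/d| < 1, i.e. |z − z₀| < |d|.
Radius of convergence: R = |-4 − z₀| = |-5| = 5 (distance from z₀ to the singularity z = -4).

c_0 = -1/5, c_1 = 1/25, c_2 = -1/125; R = 5.


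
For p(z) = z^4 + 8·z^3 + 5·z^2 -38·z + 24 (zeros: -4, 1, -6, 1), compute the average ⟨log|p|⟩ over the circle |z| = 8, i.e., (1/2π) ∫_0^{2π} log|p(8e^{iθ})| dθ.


Zeros: -6, -4, 1, 1; r = 8.
Inside |z| < r: -6, -4, 1, 1. Outside (|z| ≥ r): ∅.
p(0) = 24, so log|p(0)| = log(24) = 3.1781.
Apply Jensen: I(r) = log|p(0)| + Σ_k log(r/|z_k|), summed over zeros inside |z| < r.
  log(r/|z_k|) for z_k = -4: log(8/4) = 0.6931
  log(r/|z_k|) for z_k = 1: log(8/1) = 2.0794
  log(r/|z_k|) for z_k = -6: log(8/6) = 0.2877
  log(r/|z_k|) for z_k = 1: log(8/1) = 2.0794
Sum over inside zeros: 5.1397.
I(r) = log|p(0)| + (inside sum) = 3.1781 + 5.1397 = 8.3178.
Closed form (all zeros inside, monic): I(r) = n·log(r) = 4·log(8) = 8.3178. ✓

I(r) ≈ 8.3178.


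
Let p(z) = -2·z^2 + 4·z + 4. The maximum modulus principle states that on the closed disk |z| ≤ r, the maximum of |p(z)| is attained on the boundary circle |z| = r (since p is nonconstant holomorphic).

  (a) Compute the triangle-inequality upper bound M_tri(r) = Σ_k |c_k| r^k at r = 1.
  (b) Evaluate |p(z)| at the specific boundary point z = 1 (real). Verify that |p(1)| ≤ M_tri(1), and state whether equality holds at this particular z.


Coefficients: c_0 = 4, c_1 = 4, c_2 = -2. Radius r = 1.
Part (a). Triangle bound: M_tri(r) = Σ_k |c_k| r^k
  = |4|·1^0 + |4|·1^1 + |-2|·1^2
  = 4 + 4 + 2 = 10.
This bounds M(r) := max_{|z|=r} |p(z)| from above; equality holds iff all terms c_k z^k can be made to align in phase at a single z on |z|=r.
Part (b). At z = 1 (real, on the circle |z| = r):
  p(1) = (4)·1^0 + (4)·1^1 + (-2)·1^2 = 6.
  |p(1)| = 6.
Check: |p(1)| = 6 ≤ 10 = M_tri(1). ✓ Equality does not hold at z = 1 (the coefficients have mixed signs, so the terms do not all align in phase there).

M_tri(1) = 10; |p(1)| = 6; equality at z=1: no.


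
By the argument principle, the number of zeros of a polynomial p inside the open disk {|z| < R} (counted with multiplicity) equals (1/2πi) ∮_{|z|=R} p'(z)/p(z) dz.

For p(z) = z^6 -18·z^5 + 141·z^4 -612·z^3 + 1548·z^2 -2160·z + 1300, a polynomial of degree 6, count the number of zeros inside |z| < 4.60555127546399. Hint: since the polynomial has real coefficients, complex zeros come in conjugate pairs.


The zeros of p are: (3 + 1i), (3 - 1i), (3 + 2i), (3 - 2i), (3 + 1i), (3 - 1i).
Their magnitudes are: 3.162, 3.162, 3.606, 3.606, 3.162, 3.162.
Zeros with |z| < R = 4.60555127546399: (3 + 1i), (3 - 1i), (3 + 2i), (3 - 2i), (3 + 1i), (3 - 1i).
Count = 6.
By the argument principle, (1/2πi) ∮_{|z|=R} p'(z)/p(z) dz equals exactly this count.

Number of zeros inside |z| < 4.60555127546399: 6.
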